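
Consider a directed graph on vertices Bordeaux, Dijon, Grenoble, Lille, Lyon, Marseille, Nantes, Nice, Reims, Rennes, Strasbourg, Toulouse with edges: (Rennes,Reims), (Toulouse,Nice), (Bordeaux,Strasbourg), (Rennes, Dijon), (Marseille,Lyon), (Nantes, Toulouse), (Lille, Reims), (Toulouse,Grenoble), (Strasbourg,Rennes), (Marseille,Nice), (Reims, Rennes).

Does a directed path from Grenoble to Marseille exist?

No

Grenoble has no outgoing edges, so nothing is reachable from it.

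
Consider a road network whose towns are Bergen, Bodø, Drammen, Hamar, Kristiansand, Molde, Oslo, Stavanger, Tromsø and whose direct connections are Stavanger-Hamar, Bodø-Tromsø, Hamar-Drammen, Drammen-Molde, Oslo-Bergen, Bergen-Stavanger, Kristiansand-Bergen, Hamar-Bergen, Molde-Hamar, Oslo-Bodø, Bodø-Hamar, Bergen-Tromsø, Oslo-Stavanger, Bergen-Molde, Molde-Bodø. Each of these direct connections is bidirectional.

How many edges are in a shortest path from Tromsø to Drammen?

Distance 0: Tromsø.
Distance 1: Bergen, Bodø.
Distance 2: Hamar, Kristiansand, Molde, Oslo, Stavanger.
Distance 3: Drammen — contains Drammen.

3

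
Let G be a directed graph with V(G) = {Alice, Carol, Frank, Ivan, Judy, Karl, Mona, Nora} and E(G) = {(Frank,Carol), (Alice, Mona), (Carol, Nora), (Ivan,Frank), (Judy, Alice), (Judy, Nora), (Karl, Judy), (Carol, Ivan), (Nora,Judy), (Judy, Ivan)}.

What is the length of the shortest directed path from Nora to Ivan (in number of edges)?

Distance 0: Nora.
Distance 1: Judy.
Distance 2: Alice, Ivan — contains Ivan.

2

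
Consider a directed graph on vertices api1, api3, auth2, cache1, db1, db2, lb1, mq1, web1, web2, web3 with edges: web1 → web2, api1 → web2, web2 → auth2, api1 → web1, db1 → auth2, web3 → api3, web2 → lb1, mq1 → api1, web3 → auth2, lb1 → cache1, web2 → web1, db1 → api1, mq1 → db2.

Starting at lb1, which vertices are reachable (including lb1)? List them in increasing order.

Start at lb1.
Its neighbours: cache1.
Nothing further is reachable.

cache1, lb1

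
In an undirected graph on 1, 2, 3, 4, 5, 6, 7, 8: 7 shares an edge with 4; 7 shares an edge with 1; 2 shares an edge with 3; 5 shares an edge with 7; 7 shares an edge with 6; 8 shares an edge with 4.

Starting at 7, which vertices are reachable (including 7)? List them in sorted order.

Start at 7.
Its neighbours: 1, 4, 5, 6.
Then their neighbours: 8.
Nothing further is reachable.

1, 4, 5, 6, 7, 8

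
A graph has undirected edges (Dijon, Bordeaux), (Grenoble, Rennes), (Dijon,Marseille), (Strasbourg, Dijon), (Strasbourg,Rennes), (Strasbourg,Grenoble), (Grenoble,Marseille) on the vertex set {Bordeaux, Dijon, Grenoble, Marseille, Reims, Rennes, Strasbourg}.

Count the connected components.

From Bordeaux: component {Bordeaux, Dijon, Grenoble, Marseille, Rennes, Strasbourg}.
From Reims: component {Reims}.
That's 2 components.

2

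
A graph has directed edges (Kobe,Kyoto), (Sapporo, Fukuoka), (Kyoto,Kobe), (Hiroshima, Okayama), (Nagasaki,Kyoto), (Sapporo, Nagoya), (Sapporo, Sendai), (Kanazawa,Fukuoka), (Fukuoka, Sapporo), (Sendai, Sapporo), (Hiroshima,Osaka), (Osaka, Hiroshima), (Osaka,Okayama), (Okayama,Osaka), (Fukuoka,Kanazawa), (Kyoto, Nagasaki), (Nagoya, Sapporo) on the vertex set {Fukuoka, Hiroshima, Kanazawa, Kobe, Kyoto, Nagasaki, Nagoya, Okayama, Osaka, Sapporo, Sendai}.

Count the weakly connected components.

3

From Fukuoka: component {Fukuoka, Kanazawa, Nagoya, Sapporo, Sendai}.
From Hiroshima: component {Hiroshima, Okayama, Osaka}.
From Kobe: component {Kobe, Kyoto, Nagasaki}.
That's 3 components.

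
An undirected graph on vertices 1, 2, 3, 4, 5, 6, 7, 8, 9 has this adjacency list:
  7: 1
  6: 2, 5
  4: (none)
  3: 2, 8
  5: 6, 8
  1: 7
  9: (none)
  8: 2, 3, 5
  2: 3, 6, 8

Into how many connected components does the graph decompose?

4

From 1: component {1, 7}.
From 2: component {2, 3, 5, 6, 8}.
From 4: component {4}.
From 9: component {9}.
That's 4 components.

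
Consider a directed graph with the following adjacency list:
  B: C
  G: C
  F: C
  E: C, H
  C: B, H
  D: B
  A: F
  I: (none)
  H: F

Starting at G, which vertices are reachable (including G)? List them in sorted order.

B, C, F, G, H

Start at G.
Its neighbours: C.
Then their neighbours: B, H.
Then next layer: F.
Nothing further is reachable.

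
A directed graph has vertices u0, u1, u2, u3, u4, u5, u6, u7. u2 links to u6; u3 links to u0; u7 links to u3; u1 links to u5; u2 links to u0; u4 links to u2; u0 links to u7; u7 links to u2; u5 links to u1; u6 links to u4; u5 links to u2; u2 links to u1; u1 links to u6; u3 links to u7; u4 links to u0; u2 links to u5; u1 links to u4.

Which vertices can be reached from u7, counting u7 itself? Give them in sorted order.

Start at u7.
Its neighbours: u2, u3.
Then their neighbours: u0, u1, u5, u6.
Then next layer: u4.
Every vertex is now reached.

u0, u1, u2, u3, u4, u5, u6, u7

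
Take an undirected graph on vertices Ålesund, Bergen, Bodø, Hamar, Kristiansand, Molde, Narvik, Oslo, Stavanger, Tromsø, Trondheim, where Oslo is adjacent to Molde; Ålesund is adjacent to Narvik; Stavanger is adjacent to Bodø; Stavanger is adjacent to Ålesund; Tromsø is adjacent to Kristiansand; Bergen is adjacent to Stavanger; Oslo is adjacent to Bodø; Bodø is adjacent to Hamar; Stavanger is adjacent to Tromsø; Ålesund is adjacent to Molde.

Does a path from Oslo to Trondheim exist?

Explore from Oslo.
Distance 1: reach Bodø, Molde.
Distance 2: reach Ålesund, Hamar, Stavanger.
Distance 3: reach Bergen, Narvik, Tromsø.
Distance 4: reach Kristiansand.
The search is exhausted without reaching Trondheim; it lies in a different component.

No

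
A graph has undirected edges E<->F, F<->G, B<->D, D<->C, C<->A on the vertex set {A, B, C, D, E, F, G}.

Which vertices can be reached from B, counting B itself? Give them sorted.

A, B, C, D

Start at B.
Its neighbours: D.
Then their neighbours: C.
Then next layer: A.
Nothing further is reachable.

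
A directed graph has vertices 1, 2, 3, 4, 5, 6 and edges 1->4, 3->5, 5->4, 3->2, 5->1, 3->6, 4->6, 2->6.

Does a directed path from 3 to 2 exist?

Yes

Explore from 3.
Distance 1: reach 2, 5, 6.
Found 2.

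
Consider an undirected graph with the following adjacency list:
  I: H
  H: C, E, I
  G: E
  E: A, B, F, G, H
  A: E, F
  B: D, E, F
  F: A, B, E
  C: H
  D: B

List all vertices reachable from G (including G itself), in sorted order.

Start at G.
Its neighbours: E.
Then their neighbours: A, B, F, H.
Then next layer: C, D, I.
Every vertex is now reached.

A, B, C, D, E, F, G, H, I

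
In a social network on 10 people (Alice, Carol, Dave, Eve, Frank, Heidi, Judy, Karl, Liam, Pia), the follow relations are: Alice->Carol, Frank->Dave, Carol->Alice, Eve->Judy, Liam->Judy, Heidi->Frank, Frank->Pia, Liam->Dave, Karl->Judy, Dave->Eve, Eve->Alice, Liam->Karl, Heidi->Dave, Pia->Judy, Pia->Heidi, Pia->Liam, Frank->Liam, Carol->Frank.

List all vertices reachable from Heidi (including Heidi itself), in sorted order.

Start at Heidi.
Its neighbours: Dave, Frank.
Then their neighbours: Eve, Liam, Pia.
Then next layer: Alice, Judy, Karl.
Then next layer: Carol.
Every vertex is now reached.

Alice, Carol, Dave, Eve, Frank, Heidi, Judy, Karl, Liam, Pia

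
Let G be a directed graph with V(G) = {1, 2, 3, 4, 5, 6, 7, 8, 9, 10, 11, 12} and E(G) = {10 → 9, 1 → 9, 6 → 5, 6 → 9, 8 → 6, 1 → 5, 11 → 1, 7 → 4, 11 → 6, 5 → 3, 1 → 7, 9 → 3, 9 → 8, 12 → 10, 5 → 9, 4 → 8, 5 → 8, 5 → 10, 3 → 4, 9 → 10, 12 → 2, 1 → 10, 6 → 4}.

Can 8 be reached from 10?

Yes

Explore from 10.
Distance 1: reach 9.
Distance 2: reach 3, 8.
Found 8.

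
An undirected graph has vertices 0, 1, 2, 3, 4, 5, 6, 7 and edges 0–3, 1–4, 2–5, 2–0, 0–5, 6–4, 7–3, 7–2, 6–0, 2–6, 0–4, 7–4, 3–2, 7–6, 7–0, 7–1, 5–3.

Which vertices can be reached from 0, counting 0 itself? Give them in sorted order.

Start at 0.
Its neighbours: 2, 3, 4, 5, 6, 7.
Then their neighbours: 1.
Every vertex is now reached.

0, 1, 2, 3, 4, 5, 6, 7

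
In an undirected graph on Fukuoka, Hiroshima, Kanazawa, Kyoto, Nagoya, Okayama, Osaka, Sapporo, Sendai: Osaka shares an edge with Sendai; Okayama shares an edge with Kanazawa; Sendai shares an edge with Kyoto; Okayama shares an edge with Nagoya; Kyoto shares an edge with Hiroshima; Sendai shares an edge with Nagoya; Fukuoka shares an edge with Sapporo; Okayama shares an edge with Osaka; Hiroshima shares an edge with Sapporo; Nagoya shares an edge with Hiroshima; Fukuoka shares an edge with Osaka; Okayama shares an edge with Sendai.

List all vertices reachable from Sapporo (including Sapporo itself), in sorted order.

Start at Sapporo.
Its neighbours: Fukuoka, Hiroshima.
Then their neighbours: Kyoto, Nagoya, Osaka.
Then next layer: Okayama, Sendai.
Then next layer: Kanazawa.
Every vertex is now reached.

Fukuoka, Hiroshima, Kanazawa, Kyoto, Nagoya, Okayama, Osaka, Sapporo, Sendai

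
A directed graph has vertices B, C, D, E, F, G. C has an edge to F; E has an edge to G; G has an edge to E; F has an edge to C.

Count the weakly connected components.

4

From B: component {B}.
From C: component {C, F}.
From D: component {D}.
From E: component {E, G}.
That's 4 components.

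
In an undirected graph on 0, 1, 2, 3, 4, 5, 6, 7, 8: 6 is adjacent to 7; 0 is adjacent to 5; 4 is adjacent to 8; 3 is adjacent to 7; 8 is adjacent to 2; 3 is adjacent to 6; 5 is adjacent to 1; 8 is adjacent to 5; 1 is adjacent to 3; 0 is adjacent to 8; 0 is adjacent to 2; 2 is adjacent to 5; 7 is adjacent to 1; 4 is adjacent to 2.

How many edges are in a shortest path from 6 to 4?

Distance 0: 6.
Distance 1: 3, 7.
Distance 2: 1.
Distance 3: 5.
Distance 4: 0, 2, 8.
Distance 5: 4 — contains 4.

5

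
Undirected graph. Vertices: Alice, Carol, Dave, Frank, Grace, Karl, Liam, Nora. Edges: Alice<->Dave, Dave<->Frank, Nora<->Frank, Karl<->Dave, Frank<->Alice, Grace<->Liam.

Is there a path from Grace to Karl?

No

Explore from Grace.
Distance 1: reach Liam.
The search is exhausted without reaching Karl; it lies in a different component.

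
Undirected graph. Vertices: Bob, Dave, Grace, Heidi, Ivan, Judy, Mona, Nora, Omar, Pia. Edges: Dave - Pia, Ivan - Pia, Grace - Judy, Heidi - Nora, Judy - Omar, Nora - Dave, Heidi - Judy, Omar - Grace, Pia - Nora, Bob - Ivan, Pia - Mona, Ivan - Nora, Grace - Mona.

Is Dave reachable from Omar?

Explore from Omar.
Distance 1: reach Grace, Judy.
Distance 2: reach Heidi, Mona.
Distance 3: reach Nora, Pia.
Distance 4: reach Dave, Ivan.
Found Dave.

Yes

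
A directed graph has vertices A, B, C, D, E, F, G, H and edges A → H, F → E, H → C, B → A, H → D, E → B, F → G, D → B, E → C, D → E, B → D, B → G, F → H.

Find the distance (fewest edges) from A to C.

2

Distance 0: A.
Distance 1: H.
Distance 2: C, D — contains C.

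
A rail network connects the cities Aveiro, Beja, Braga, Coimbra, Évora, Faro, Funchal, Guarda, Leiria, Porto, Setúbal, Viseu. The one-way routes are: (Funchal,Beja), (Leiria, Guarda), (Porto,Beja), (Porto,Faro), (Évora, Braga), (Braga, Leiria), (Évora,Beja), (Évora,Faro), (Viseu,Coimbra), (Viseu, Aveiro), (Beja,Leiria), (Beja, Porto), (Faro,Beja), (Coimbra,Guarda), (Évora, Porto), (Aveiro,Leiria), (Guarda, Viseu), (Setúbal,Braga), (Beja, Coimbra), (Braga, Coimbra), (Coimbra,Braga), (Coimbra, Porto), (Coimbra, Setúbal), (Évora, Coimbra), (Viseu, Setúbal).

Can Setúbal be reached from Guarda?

Explore from Guarda.
Distance 1: reach Viseu.
Distance 2: reach Aveiro, Coimbra, Setúbal.
Found Setúbal.

Yes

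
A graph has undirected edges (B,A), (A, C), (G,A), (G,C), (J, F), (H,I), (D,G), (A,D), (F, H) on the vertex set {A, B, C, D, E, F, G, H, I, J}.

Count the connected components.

From A: component {A, B, C, D, G}.
From E: component {E}.
From F: component {F, H, I, J}.
That's 3 components.

3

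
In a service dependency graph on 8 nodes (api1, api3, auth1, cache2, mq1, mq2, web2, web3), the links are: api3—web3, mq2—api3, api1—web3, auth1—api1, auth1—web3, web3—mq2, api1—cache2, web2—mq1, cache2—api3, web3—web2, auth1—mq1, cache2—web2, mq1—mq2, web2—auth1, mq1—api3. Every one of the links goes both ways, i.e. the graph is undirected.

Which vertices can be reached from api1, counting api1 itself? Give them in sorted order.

Start at api1.
Its neighbours: auth1, cache2, web3.
Then their neighbours: api3, mq1, mq2, web2.
Every vertex is now reached.

api1, api3, auth1, cache2, mq1, mq2, web2, web3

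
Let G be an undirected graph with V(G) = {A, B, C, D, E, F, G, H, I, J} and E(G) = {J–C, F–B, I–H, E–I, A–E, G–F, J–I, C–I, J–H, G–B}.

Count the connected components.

3

From A: component {A, C, E, H, I, J}.
From B: component {B, F, G}.
From D: component {D}.
That's 3 components.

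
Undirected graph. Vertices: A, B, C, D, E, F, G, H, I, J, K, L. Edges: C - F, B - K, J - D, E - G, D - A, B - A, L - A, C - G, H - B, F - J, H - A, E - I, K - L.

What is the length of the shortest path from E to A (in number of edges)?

Distance 0: E.
Distance 1: G, I.
Distance 2: C.
Distance 3: F.
Distance 4: J.
Distance 5: D.
Distance 6: A — contains A.

6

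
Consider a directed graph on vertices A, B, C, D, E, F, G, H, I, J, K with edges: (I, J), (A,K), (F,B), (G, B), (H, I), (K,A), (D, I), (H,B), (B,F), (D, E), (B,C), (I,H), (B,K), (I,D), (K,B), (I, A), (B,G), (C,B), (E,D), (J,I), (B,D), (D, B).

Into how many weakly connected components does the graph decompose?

1

From A: component {A, B, C, D, E, F, G, H, I, J, K}.
That's 1 component.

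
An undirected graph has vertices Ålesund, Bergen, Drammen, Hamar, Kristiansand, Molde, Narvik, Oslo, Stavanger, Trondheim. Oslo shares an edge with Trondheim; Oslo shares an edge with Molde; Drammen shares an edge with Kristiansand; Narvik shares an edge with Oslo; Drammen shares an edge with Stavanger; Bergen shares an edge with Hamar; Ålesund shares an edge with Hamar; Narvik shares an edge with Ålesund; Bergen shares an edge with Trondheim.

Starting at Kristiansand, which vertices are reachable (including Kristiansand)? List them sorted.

Start at Kristiansand.
Its neighbours: Drammen.
Then their neighbours: Stavanger.
Nothing further is reachable.

Drammen, Kristiansand, Stavanger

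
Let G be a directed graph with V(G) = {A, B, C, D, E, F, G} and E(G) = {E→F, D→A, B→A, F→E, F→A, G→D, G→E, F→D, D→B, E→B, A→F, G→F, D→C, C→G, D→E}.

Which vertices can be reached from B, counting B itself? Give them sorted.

Start at B.
Its neighbours: A.
Then their neighbours: F.
Then next layer: D, E.
Then next layer: C.
Then next layer: G.
Every vertex is now reached.

A, B, C, D, E, F, G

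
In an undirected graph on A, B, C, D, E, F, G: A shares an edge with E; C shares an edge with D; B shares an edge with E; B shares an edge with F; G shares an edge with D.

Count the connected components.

2

From A: component {A, B, E, F}.
From C: component {C, D, G}.
That's 2 components.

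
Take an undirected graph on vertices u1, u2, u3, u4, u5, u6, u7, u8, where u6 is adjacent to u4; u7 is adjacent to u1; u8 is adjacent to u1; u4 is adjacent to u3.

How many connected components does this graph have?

From u1: component {u1, u7, u8}.
From u2: component {u2}.
From u3: component {u3, u4, u6}.
From u5: component {u5}.
That's 4 components.

4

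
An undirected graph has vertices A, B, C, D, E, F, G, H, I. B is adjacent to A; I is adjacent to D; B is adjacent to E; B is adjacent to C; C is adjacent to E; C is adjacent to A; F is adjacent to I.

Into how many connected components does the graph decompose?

From A: component {A, B, C, E}.
From D: component {D, F, I}.
From G: component {G}.
From H: component {H}.
That's 4 components.

4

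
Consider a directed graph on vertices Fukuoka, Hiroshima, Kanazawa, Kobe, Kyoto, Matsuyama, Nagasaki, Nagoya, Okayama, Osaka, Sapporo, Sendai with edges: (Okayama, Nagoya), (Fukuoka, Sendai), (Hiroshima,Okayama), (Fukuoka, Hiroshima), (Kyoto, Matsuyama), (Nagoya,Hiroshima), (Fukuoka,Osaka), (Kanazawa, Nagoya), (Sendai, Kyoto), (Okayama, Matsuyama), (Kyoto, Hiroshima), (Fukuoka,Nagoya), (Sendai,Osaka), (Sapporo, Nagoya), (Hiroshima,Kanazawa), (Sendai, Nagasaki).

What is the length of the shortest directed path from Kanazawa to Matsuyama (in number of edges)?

4

Distance 0: Kanazawa.
Distance 1: Nagoya.
Distance 2: Hiroshima.
Distance 3: Okayama.
Distance 4: Matsuyama — contains Matsuyama.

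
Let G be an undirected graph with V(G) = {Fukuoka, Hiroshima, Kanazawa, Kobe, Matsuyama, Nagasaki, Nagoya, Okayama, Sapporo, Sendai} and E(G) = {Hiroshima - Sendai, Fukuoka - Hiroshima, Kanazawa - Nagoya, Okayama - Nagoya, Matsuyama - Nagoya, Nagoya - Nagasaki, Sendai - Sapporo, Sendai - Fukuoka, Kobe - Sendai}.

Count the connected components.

2

From Fukuoka: component {Fukuoka, Hiroshima, Kobe, Sapporo, Sendai}.
From Kanazawa: component {Kanazawa, Matsuyama, Nagasaki, Nagoya, Okayama}.
That's 2 components.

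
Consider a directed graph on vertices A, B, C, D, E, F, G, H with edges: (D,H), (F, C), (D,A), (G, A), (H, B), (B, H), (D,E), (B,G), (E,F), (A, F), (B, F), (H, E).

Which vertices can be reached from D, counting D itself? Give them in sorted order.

Start at D.
Its neighbours: A, E, H.
Then their neighbours: B, F.
Then next layer: C, G.
Every vertex is now reached.

A, B, C, D, E, F, G, H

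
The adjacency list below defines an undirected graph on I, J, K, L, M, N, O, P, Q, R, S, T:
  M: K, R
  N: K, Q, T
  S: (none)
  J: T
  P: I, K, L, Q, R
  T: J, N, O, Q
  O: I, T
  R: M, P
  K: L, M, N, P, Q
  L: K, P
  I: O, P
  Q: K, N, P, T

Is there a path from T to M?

Explore from T.
Distance 1: reach J, N, O, Q.
Distance 2: reach I, K, P.
Distance 3: reach L, M, R.
Found M.

Yes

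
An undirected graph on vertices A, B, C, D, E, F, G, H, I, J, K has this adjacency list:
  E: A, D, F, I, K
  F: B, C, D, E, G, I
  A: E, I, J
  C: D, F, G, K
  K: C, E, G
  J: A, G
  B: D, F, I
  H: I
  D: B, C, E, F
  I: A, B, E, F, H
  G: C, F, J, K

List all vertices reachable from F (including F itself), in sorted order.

A, B, C, D, E, F, G, H, I, J, K

Start at F.
Its neighbours: B, C, D, E, G, I.
Then their neighbours: A, H, J, K.
Every vertex is now reached.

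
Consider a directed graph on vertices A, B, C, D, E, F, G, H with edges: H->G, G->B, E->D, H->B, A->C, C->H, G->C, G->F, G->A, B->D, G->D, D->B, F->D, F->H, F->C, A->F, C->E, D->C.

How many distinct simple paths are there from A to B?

A→C→E→D→B
A→C→H→B
A→C→H→G→B
A→C→H→G→D→B
A→C→H→G→F→D→B
A→F→C→E→D→B
A→F→C→H→B
A→F→C→H→G→B
... and 8 more.

16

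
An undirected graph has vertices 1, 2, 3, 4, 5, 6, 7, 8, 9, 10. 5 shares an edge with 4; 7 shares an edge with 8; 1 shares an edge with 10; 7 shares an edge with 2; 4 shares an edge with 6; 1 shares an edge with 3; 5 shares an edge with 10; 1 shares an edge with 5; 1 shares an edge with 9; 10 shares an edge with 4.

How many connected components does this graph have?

From 1: component {1, 3, 4, 5, 6, 9, 10}.
From 2: component {2, 7, 8}.
That's 2 components.

2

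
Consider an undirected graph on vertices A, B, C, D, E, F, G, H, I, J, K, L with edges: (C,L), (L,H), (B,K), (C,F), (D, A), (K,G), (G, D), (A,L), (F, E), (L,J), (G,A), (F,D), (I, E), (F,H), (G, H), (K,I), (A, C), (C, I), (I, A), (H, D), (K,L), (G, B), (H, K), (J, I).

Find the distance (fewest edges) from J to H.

2

Distance 0: J.
Distance 1: I, L.
Distance 2: A, C, E, H, K — contains H.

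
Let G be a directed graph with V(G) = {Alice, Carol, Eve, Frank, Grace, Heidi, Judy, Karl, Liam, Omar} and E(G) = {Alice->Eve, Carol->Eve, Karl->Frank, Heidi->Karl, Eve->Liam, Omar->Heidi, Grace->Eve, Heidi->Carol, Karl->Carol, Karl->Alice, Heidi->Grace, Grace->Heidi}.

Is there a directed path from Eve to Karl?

No

Explore from Eve.
Distance 1: reach Liam.
The search from Eve is exhausted; no directed path reaches Karl.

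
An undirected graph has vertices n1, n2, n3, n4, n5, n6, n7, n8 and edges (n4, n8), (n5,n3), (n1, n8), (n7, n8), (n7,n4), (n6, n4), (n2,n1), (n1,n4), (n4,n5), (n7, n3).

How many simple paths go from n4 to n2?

4

n4–n1–n2
n4–n5–n3–n7–n8–n1–n2
n4–n7–n8–n1–n2
n4–n8–n1–n2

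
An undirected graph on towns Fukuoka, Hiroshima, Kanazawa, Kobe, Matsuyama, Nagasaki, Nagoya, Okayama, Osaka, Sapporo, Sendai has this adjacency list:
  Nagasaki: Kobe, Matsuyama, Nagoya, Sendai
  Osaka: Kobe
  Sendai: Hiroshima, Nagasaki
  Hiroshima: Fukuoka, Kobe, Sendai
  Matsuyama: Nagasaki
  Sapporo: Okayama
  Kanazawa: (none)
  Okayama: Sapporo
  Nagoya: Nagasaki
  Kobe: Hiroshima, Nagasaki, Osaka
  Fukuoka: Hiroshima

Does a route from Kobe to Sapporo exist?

No

Explore from Kobe.
Distance 1: reach Hiroshima, Nagasaki, Osaka.
Distance 2: reach Fukuoka, Matsuyama, Nagoya, Sendai.
The search is exhausted without reaching Sapporo; it lies in a different component.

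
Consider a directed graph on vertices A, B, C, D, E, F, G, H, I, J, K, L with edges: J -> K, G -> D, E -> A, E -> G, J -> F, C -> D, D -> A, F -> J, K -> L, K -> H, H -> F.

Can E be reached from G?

Explore from G.
Distance 1: reach D.
Distance 2: reach A.
The search from G is exhausted; no directed path reaches E.

No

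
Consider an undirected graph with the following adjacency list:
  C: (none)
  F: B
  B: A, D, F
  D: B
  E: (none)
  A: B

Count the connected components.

From A: component {A, B, D, F}.
From C: component {C}.
From E: component {E}.
That's 3 components.

3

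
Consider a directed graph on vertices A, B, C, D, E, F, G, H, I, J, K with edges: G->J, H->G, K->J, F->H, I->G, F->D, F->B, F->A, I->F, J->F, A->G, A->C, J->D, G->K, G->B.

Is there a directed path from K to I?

No

Explore from K.
Distance 1: reach J.
Distance 2: reach D, F.
Distance 3: reach A, B, H.
Distance 4: reach C, G.
The search from K is exhausted; no directed path reaches I.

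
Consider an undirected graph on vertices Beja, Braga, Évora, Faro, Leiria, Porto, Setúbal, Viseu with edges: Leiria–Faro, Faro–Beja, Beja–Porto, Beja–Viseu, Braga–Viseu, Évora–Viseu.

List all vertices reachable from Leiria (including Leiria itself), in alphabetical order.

Start at Leiria.
Its neighbours: Faro.
Then their neighbours: Beja.
Then next layer: Porto, Viseu.
Then next layer: Braga, Évora.
Nothing further is reachable.

Beja, Braga, Évora, Faro, Leiria, Porto, Viseu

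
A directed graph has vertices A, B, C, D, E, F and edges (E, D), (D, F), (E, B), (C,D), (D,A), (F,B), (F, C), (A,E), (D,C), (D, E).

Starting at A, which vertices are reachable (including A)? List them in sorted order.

Start at A.
Its neighbours: E.
Then their neighbours: B, D.
Then next layer: C, F.
Every vertex is now reached.

A, B, C, D, E, F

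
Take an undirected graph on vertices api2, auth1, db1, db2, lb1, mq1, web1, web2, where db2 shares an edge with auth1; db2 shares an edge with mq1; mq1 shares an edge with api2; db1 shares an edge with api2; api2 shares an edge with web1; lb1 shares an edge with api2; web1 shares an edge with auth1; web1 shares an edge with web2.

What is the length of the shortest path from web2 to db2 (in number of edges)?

Distance 0: web2.
Distance 1: web1.
Distance 2: api2, auth1.
Distance 3: db1, db2, lb1, mq1 — contains db2.

3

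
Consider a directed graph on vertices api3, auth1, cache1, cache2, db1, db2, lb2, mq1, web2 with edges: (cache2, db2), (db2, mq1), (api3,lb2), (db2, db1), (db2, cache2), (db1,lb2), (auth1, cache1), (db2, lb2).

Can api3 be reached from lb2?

No

lb2 has no outgoing edges, so nothing is reachable from it.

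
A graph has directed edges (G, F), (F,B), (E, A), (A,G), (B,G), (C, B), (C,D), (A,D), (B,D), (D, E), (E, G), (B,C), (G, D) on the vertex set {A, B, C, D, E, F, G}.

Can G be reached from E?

Explore from E.
Distance 1: reach A, G.
Found G.

Yes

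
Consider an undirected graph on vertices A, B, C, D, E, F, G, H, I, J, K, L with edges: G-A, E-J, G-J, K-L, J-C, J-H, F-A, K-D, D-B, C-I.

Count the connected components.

2

From A: component {A, C, E, F, G, H, I, J}.
From B: component {B, D, K, L}.
That's 2 components.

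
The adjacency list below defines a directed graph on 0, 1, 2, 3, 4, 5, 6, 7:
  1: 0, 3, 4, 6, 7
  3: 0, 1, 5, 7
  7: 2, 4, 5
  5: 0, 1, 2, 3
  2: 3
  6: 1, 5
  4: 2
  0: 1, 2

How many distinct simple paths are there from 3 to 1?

3→0→1
3→1
3→5→0→1
3→5→1
3→7→5→0→1
3→7→5→1

6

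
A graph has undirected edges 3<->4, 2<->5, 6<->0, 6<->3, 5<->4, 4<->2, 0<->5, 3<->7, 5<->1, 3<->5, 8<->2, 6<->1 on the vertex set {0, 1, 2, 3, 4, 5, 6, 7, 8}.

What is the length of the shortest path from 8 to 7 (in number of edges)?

Distance 0: 8.
Distance 1: 2.
Distance 2: 4, 5.
Distance 3: 0, 1, 3.
Distance 4: 6, 7 — contains 7.

4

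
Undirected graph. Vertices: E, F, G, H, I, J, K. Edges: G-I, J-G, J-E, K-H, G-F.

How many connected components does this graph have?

From E: component {E, F, G, I, J}.
From H: component {H, K}.
That's 2 components.

2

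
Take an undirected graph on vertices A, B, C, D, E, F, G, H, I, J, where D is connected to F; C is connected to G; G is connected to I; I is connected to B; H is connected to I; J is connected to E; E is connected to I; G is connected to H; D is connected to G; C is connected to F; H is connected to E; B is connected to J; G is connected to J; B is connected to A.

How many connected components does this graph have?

1

From A: component {A, B, C, D, E, F, G, H, I, J}.
That's 1 component.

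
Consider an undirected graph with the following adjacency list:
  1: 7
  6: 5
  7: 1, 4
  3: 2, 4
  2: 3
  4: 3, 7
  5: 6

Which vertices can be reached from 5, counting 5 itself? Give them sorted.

Start at 5.
Its neighbours: 6.
Nothing further is reachable.

5, 6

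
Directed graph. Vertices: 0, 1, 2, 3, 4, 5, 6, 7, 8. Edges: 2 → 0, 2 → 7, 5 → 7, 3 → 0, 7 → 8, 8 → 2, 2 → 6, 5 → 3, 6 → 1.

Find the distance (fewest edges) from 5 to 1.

5

Distance 0: 5.
Distance 1: 3, 7.
Distance 2: 0, 8.
Distance 3: 2.
Distance 4: 6.
Distance 5: 1 — contains 1.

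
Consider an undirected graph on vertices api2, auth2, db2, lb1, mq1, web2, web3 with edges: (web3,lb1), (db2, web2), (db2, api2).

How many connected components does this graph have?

4

From api2: component {api2, db2, web2}.
From auth2: component {auth2}.
From lb1: component {lb1, web3}.
From mq1: component {mq1}.
That's 4 components.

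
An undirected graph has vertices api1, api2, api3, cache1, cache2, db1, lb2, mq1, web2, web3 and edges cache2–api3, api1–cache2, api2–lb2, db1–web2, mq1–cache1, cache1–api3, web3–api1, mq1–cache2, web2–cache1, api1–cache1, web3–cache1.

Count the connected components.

2

From api1: component {api1, api3, cache1, cache2, db1, mq1, web2, web3}.
From api2: component {api2, lb2}.
That's 2 components.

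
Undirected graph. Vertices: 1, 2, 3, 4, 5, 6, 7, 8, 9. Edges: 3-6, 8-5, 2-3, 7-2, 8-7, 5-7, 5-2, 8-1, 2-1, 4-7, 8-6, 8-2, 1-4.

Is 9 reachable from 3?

Explore from 3.
Distance 1: reach 2, 6.
Distance 2: reach 1, 5, 7, 8.
Distance 3: reach 4.
The search is exhausted without reaching 9; it lies in a different component.

No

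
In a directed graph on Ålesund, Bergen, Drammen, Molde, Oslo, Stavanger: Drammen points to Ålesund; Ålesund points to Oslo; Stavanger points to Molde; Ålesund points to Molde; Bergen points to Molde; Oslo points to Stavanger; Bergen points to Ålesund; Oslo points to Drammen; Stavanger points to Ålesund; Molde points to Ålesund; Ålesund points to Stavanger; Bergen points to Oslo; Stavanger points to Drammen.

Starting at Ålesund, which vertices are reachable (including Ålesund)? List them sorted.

Start at Ålesund.
Its neighbours: Molde, Oslo, Stavanger.
Then their neighbours: Drammen.
Nothing further is reachable.

Ålesund, Drammen, Molde, Oslo, Stavanger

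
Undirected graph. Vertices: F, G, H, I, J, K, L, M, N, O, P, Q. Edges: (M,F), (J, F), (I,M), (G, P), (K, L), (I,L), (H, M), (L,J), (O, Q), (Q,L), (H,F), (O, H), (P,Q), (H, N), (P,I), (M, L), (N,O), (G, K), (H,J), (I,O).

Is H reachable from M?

Explore from M.
Distance 1: reach F, H, I, L.
Found H.

Yes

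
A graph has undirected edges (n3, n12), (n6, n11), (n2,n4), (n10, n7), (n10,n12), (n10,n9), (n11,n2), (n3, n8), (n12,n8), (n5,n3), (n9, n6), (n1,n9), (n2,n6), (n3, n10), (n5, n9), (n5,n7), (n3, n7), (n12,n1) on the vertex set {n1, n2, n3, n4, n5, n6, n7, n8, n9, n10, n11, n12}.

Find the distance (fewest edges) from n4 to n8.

6

Distance 0: n4.
Distance 1: n2.
Distance 2: n6, n11.
Distance 3: n9.
Distance 4: n1, n5, n10.
Distance 5: n3, n7, n12.
Distance 6: n8 — contains n8.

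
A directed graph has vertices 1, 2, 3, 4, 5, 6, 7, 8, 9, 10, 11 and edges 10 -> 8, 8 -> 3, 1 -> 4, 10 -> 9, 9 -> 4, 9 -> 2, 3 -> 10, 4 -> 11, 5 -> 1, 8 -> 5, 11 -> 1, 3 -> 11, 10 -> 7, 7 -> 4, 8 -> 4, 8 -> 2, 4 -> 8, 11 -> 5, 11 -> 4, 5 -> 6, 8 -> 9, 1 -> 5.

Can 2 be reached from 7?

Yes

Explore from 7.
Distance 1: reach 4.
Distance 2: reach 8, 11.
Distance 3: reach 1, 2, 3, 5, 9.
Found 2.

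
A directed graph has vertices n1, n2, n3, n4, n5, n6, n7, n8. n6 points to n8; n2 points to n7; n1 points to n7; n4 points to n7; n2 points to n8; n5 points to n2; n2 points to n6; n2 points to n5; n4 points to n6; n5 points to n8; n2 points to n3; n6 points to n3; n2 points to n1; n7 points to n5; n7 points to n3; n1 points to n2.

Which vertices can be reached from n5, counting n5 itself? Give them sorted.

n1, n2, n3, n5, n6, n7, n8

Start at n5.
Its neighbours: n2, n8.
Then their neighbours: n1, n3, n6, n7.
Nothing further is reachable.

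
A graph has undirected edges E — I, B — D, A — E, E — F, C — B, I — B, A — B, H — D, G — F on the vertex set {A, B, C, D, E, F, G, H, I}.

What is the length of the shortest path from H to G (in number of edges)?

Distance 0: H.
Distance 1: D.
Distance 2: B.
Distance 3: A, C, I.
Distance 4: E.
Distance 5: F.
Distance 6: G — contains G.

6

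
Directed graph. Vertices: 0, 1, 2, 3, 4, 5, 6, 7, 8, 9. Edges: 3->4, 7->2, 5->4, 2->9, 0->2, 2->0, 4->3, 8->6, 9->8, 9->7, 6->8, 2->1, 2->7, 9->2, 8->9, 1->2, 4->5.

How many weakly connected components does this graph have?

From 0: component {0, 1, 2, 6, 7, 8, 9}.
From 3: component {3, 4, 5}.
That's 2 components.

2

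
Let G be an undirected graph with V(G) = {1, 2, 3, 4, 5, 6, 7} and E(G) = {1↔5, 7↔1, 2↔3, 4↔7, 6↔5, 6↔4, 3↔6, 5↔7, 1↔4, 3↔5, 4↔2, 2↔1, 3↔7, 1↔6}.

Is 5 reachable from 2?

Yes

Explore from 2.
Distance 1: reach 1, 3, 4.
Distance 2: reach 5, 6, 7.
Found 5.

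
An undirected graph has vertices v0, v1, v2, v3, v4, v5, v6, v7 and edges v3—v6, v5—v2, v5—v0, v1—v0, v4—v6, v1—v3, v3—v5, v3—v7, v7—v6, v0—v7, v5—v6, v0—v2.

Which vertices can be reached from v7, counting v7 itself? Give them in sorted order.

Start at v7.
Its neighbours: v0, v3, v6.
Then their neighbours: v1, v2, v4, v5.
Every vertex is now reached.

v0, v1, v2, v3, v4, v5, v6, v7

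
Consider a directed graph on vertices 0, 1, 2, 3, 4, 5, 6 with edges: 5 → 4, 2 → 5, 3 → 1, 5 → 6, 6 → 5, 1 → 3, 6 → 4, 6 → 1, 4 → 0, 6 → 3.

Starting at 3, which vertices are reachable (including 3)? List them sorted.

1, 3

Start at 3.
Its neighbours: 1.
Nothing further is reachable.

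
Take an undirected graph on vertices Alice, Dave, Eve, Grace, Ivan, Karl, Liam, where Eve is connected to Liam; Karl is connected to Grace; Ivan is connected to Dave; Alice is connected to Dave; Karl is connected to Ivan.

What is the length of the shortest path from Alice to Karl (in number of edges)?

Distance 0: Alice.
Distance 1: Dave.
Distance 2: Ivan.
Distance 3: Karl — contains Karl.

3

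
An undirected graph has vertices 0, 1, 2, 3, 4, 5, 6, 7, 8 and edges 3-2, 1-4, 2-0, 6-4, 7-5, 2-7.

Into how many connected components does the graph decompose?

3

From 0: component {0, 2, 3, 5, 7}.
From 1: component {1, 4, 6}.
From 8: component {8}.
That's 3 components.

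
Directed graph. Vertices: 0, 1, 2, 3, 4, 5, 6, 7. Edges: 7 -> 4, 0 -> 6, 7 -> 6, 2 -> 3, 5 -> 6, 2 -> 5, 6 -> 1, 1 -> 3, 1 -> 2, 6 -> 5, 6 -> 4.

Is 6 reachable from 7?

Explore from 7.
Distance 1: reach 4, 6.
Found 6.

Yes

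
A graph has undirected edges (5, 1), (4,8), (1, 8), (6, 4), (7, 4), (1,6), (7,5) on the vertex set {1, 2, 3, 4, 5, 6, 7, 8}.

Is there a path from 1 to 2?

Explore from 1.
Distance 1: reach 5, 6, 8.
Distance 2: reach 4, 7.
The search is exhausted without reaching 2; it lies in a different component.

No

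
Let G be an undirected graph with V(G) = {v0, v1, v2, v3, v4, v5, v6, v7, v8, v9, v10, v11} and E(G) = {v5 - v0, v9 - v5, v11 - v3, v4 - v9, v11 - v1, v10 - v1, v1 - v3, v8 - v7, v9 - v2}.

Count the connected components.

From v0: component {v0, v2, v4, v5, v9}.
From v1: component {v1, v3, v10, v11}.
From v6: component {v6}.
From v7: component {v7, v8}.
That's 4 components.

4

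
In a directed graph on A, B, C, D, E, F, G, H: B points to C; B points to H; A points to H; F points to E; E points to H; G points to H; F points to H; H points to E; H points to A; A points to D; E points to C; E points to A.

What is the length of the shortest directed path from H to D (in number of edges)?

Distance 0: H.
Distance 1: A, E.
Distance 2: C, D — contains D.

2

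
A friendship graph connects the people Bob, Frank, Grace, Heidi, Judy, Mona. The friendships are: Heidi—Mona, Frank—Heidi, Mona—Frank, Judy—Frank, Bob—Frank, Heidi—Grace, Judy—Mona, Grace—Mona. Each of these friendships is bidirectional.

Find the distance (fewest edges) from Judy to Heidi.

2

Distance 0: Judy.
Distance 1: Frank, Mona.
Distance 2: Bob, Grace, Heidi — contains Heidi.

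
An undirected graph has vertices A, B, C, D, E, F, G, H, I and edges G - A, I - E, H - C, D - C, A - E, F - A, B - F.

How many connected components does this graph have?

2

From A: component {A, B, E, F, G, I}.
From C: component {C, D, H}.
That's 2 components.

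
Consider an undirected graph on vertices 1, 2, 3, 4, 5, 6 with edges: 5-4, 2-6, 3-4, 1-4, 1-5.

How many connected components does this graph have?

From 1: component {1, 3, 4, 5}.
From 2: component {2, 6}.
That's 2 components.

2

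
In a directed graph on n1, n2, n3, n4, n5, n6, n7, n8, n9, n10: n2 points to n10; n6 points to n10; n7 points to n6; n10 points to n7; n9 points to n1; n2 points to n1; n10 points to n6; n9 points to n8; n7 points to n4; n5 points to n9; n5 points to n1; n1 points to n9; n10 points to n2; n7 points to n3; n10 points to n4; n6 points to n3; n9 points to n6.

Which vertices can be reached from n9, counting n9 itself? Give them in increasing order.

n1, n2, n3, n4, n6, n7, n8, n9, n10

Start at n9.
Its neighbours: n1, n6, n8.
Then their neighbours: n3, n10.
Then next layer: n2, n4, n7.
Nothing further is reachable.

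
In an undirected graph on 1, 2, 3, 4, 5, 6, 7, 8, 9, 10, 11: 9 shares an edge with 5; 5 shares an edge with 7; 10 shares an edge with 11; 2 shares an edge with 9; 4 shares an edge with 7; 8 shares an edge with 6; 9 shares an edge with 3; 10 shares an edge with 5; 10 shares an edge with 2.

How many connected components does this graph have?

3

From 1: component {1}.
From 2: component {2, 3, 4, 5, 7, 9, 10, 11}.
From 6: component {6, 8}.
That's 3 components.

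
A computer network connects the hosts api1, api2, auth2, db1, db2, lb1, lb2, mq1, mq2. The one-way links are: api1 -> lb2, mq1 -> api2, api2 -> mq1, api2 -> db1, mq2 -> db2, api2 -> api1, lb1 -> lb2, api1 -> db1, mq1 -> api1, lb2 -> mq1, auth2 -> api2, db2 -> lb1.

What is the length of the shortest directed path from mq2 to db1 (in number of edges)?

6

Distance 0: mq2.
Distance 1: db2.
Distance 2: lb1.
Distance 3: lb2.
Distance 4: mq1.
Distance 5: api1, api2.
Distance 6: db1 — contains db1.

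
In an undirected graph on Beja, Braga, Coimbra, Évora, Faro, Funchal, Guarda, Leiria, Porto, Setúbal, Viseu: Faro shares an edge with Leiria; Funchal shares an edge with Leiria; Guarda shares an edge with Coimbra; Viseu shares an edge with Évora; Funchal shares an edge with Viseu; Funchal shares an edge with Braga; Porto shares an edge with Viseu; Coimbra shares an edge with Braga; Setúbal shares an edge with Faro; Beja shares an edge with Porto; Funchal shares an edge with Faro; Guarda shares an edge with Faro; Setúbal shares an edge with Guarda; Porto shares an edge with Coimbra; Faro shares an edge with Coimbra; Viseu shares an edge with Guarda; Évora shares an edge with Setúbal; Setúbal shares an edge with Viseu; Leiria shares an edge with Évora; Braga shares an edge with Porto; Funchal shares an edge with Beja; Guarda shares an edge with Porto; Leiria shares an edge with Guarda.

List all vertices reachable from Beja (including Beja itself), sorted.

Beja, Braga, Coimbra, Évora, Faro, Funchal, Guarda, Leiria, Porto, Setúbal, Viseu

Start at Beja.
Its neighbours: Funchal, Porto.
Then their neighbours: Braga, Coimbra, Faro, Guarda, Leiria, Viseu.
Then next layer: Évora, Setúbal.
Every vertex is now reached.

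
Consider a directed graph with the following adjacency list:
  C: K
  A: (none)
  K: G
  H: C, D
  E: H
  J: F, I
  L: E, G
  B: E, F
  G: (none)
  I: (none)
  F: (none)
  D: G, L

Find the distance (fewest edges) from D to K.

5

Distance 0: D.
Distance 1: G, L.
Distance 2: E.
Distance 3: H.
Distance 4: C.
Distance 5: K — contains K.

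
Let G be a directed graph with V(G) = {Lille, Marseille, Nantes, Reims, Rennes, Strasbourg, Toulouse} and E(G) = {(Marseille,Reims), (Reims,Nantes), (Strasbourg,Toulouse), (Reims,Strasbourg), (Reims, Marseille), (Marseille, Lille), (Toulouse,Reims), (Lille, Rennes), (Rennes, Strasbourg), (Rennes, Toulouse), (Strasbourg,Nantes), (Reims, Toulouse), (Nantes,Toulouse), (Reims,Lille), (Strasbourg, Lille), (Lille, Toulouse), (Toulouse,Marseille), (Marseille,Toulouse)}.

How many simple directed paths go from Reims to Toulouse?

Reims→Lille→Rennes→Strasbourg→Nantes→Toulouse
Reims→Lille→Rennes→Strasbourg→Toulouse
Reims→Lille→Rennes→Toulouse
Reims→Lille→Toulouse
Reims→Marseille→Lille→Rennes→Strasbourg→Nantes→Toulouse
Reims→Marseille→Lille→Rennes→Strasbourg→Toulouse
Reims→Marseille→Lille→Rennes→Toulouse
Reims→Marseille→Lille→Toulouse
Reims→Marseille→Toulouse
Reims→Nantes→Toulouse
Reims→Strasbourg→Lille→Rennes→Toulouse
Reims→Strasbourg→Lille→Toulouse
Reims→Strasbourg→Nantes→Toulouse
Reims→Strasbourg→Toulouse
Reims→Toulouse

15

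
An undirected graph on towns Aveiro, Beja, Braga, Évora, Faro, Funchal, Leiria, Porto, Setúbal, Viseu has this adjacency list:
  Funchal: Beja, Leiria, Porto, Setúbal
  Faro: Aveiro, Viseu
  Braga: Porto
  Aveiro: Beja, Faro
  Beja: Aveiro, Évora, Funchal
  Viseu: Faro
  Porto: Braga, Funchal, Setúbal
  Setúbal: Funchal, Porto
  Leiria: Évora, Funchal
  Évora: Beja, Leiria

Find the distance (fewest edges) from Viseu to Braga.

6

Distance 0: Viseu.
Distance 1: Faro.
Distance 2: Aveiro.
Distance 3: Beja.
Distance 4: Évora, Funchal.
Distance 5: Leiria, Porto, Setúbal.
Distance 6: Braga — contains Braga.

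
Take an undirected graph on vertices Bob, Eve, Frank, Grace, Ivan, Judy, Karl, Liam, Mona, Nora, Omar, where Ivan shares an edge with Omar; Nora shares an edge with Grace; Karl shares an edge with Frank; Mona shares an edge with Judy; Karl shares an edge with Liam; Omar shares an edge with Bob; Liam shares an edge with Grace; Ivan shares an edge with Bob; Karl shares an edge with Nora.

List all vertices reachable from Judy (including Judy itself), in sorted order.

Judy, Mona

Start at Judy.
Its neighbours: Mona.
Nothing further is reachable.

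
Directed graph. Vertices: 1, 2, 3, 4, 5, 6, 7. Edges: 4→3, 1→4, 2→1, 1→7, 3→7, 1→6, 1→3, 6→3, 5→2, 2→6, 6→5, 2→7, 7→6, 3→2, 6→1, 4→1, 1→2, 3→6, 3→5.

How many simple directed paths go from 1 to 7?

15

1→2→6→3→7
1→2→7
1→3→2→7
1→3→5→2→7
1→3→6→5→2→7
1→3→7
1→4→3→2→7
1→4→3→5→2→7
1→4→3→6→5→2→7
1→4→3→7
1→6→3→2→7
1→6→3→5→2→7
1→6→3→7
1→6→5→2→7
1→7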